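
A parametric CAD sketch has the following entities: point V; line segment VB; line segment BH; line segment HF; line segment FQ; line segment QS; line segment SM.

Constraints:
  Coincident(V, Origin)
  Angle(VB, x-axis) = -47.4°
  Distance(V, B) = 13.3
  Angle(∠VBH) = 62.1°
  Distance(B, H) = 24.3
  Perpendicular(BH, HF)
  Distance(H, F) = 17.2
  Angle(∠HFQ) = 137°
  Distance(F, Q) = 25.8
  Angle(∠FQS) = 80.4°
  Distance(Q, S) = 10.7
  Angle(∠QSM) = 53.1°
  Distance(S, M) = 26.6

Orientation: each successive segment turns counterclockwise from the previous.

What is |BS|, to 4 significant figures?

27.57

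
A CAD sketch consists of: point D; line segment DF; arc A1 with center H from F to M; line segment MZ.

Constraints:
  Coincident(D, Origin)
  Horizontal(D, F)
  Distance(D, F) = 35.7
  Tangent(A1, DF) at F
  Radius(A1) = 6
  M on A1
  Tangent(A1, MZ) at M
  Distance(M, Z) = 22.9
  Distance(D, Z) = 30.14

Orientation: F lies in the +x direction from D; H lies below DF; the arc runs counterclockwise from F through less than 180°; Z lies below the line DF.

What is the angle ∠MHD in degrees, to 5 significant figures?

19.481°

Checks: |HM| = 6.000 ✓; ∠(HM, MZ) = 90.00° ✓; |MZ| = 22.90 ✓; |DZ| = 30.14 ✓.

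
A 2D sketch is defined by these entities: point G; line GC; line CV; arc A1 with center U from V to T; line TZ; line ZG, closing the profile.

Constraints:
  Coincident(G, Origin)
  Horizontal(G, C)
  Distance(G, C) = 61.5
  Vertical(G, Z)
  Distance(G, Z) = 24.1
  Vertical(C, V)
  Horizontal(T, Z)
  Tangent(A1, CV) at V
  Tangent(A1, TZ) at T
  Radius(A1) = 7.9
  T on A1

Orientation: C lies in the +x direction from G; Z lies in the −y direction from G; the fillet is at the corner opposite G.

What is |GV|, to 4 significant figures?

63.60

G is at the origin; G and C share the same y with |GC| = 61.5 and C on the +x side, so C = (61.50, 0.000). GZ is vertical with |GZ| = 24.1 and Z on the −y side, so Z = (0.000, -24.10). The virtual corner opposite G is at (61.50, -24.10). Since A1 is tangent to CV there, UV ⟂ CV and tangency of A1 to TZ means the radius UT is perpendicular to TZ, with radius 7.9, so the center U sits 7.9 in from both sides at U = (53.60, -16.20). That places the tangent points at V = (61.50, -16.20) on CV and T = (53.60, -24.10) on TZ. Then |GV| = |V − G| = 63.60.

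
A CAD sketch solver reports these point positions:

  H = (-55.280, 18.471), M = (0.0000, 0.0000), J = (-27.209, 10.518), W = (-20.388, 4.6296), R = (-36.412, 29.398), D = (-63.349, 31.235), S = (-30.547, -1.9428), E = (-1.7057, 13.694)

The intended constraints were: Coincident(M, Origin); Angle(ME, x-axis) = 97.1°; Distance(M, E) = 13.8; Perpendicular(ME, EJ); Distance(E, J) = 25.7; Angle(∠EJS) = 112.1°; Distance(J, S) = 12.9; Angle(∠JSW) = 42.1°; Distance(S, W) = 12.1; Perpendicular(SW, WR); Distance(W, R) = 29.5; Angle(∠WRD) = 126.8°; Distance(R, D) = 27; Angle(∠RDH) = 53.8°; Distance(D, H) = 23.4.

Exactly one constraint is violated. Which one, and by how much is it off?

Distance(D, H) = 23.4 — off by 8.30.

M = (0.00, 0.00) ✓; ME at 97.10° ✓; |ME| = 13.80 ✓; ∠(ME, EJ) = 90.00° ✓; |EJ| = 25.70 ✓; ∠EJS = 112.1° ✓; |JS| = 12.90 ✓; ∠JSW = 42.10° ✓; |SW| = 12.10 ✓; ∠(SW, WR) = 90.00° ✓; |WR| = 29.50 ✓; ∠WRD = 126.8° ✓; |RD| = 27.00 ✓; ∠RDH = 53.80° ✓; |DH| = 15.10 ✗.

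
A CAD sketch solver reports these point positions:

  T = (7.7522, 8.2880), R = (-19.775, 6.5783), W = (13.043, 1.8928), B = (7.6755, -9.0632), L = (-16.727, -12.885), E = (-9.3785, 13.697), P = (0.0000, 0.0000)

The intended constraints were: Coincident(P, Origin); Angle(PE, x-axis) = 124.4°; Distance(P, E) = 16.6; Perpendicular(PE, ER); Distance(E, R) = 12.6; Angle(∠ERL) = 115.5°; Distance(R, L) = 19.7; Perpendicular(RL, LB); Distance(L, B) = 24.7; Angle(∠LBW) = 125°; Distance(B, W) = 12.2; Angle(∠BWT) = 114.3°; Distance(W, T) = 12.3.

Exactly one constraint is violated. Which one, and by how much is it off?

Distance(W, T) = 12.3 — off by 4.00.

P = (0.00, 0.00) ✓; PE at 124.4° ✓; |PE| = 16.60 ✓; ∠(PE, ER) = 90.00° ✓; |ER| = 12.60 ✓; ∠ERL = 115.5° ✓; |RL| = 19.70 ✓; ∠(RL, LB) = 90.00° ✓; |LB| = 24.70 ✓; ∠LBW = 125.0° ✓; |BW| = 12.20 ✓; ∠BWT = 114.3° ✓; |WT| = 8.300 ✗.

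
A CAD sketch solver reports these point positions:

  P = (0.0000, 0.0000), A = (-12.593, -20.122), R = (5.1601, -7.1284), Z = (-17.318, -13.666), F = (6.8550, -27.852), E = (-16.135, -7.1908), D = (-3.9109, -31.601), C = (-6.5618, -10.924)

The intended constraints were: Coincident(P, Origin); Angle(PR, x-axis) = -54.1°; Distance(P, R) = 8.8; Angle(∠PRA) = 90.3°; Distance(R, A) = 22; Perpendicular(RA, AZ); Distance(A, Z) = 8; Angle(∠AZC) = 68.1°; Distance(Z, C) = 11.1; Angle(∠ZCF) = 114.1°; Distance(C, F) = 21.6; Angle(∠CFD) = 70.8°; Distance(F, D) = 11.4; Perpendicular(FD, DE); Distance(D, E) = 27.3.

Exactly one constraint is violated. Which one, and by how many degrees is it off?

Perpendicular(FD, DE) — off by 7.40°.

P = (0.00, 0.00) ✓; PR at -54.10° ✓; |PR| = 8.800 ✓; ∠PRA = 90.30° ✓; |RA| = 22.00 ✓; ∠(RA, AZ) = 90.00° ✓; |AZ| = 8.000 ✓; ∠AZC = 68.10° ✓; |ZC| = 11.10 ✓; ∠ZCF = 114.1° ✓; |CF| = 21.60 ✓; ∠CFD = 70.80° ✓; |FD| = 11.40 ✓; ∠(FD, DE) = 82.60° ✗; |DE| = 27.30 ✓.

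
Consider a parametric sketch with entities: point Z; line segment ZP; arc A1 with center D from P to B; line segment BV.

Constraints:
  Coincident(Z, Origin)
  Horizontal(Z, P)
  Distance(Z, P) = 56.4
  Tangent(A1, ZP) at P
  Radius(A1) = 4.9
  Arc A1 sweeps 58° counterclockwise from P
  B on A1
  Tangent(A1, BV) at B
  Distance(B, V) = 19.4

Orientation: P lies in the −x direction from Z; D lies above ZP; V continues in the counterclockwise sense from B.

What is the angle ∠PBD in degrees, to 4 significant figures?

61.00°

Z is at the origin; ZP is horizontal with |ZP| = 56.4 and P on the −x side, so P = (-56.40, 0.000). A1 meets ZP tangentially, so DP is at right angles to ZP, so D = P + (0, 4.9) = (-56.40, 4.900). On A1, P sits at bearing -90° from D; a 58° counterclockwise sweep puts B at bearing -32°, so B = D + 4.9·(cos -32°, sin -32°) = (-52.24, 2.303). Then cos ∠PBD = BP·BD / (|BP||BD|), giving 61.00°.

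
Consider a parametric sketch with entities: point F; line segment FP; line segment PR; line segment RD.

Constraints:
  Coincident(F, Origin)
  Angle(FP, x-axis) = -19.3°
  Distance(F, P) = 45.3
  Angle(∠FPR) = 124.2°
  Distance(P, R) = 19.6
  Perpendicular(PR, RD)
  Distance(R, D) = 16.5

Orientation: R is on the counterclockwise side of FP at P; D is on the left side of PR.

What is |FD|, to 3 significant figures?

49.7

F is at the origin; FP runs at -19.3° with length 45.3, so P = 45.3·(cos -19.3°, sin -19.3°) = (42.8, -15.0). ∠FPR = 124.2°, so PR runs at -19.3° + (180° − 124.2°) = 36.5° from the x-axis; with |PR| = 19.6, R = P + 19.6·(cos 36.5°, sin 36.5°) = (58.5, -3.31). The perpendicularity gives RD at right angles to PR; with |RD| = 16.5 on the left of PR, D = R + 16.5·(-0.595, 0.804) = (48.7, 9.95). Then |FD| = |D − F| = 49.7.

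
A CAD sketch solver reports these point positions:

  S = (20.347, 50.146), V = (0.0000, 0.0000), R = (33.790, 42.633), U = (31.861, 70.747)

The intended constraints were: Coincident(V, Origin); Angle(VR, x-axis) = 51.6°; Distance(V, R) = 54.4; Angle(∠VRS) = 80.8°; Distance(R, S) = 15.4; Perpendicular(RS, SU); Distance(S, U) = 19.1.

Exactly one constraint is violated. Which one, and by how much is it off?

Distance(S, U) = 19.1 — off by 4.50.

V = (0.00, 0.00) ✓; VR at 51.60° ✓; |VR| = 54.40 ✓; ∠VRS = 80.80° ✓; |RS| = 15.40 ✓; ∠(RS, SU) = 90.00° ✓; |SU| = 23.60 ✗.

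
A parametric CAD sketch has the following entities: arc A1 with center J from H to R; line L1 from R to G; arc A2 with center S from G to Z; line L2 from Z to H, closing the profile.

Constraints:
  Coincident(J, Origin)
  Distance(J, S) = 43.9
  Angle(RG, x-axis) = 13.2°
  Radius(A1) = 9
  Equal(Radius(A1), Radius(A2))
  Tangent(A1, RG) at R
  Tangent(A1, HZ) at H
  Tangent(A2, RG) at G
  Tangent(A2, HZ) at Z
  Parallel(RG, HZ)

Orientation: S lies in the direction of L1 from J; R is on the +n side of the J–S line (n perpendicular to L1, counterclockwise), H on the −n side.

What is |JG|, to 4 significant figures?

44.81

The slot axis is L1's direction at 13.2°, so u = (cos 13.2°, sin 13.2°) = (0.9736, 0.2284) and n = (−sin 13.2°, cos 13.2°) = (-0.2284, 0.9736). J is at the origin and S lies 43.9 along u from J, so S = 43.9·u = (42.74, 10.02). Tangency of A1 to both parallel lines with radius 9.0 puts R and H at J ± 9.0·n: R = (-2.055, 8.762), H = (2.055, -8.762). Equal radii place G and Z the same way about S: G = S + 9.0·n = (40.68, 18.79), Z = S − 9.0·n = (44.80, 1.262). Then |JG| = |G − J| = 44.81.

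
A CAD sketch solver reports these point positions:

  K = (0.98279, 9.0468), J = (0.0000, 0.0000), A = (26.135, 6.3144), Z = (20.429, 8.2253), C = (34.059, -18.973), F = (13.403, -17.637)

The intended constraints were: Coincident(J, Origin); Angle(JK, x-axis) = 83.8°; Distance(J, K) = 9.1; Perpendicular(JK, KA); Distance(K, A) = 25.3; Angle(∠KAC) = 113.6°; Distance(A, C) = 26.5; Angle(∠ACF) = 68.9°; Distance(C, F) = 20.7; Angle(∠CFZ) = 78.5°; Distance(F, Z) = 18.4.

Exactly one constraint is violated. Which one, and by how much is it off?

Distance(F, Z) = 18.4 — off by 8.40.

J = (0.00, 0.00) ✓; JK at 83.80° ✓; |JK| = 9.100 ✓; ∠(JK, KA) = 90.00° ✓; |KA| = 25.30 ✓; ∠KAC = 113.6° ✓; |AC| = 26.50 ✓; ∠ACF = 68.90° ✓; |CF| = 20.70 ✓; ∠CFZ = 78.50° ✓; |FZ| = 26.80 ✗.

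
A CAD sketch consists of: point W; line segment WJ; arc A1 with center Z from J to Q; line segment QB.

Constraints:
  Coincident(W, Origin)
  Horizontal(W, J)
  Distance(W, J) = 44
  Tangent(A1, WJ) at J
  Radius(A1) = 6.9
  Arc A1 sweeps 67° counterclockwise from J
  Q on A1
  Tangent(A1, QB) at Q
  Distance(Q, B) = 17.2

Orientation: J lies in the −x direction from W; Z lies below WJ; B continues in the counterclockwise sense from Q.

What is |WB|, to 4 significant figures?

60.49

W is at the origin; WJ is horizontal with |WJ| = 44.0 and J on the −x side, so J = (-44.00, 0.000). Tangency of A1 to WJ means the radius ZJ is perpendicular to WJ, so Z = J + (0, -6.9) = (-44.00, -6.900). On A1, J sits at bearing 90° from Z; a 67° counterclockwise sweep puts Q at bearing 157°, so Q = Z + 6.9·(cos 157°, sin 157°) = (-50.35, -4.204). The tangent condition forces ZQ to be normal to QB, so QB runs along (−sin 157°, cos 157°); with |QB| = 17.2, B = (-57.07, -20.04). Then |WB| = |B − W| = 60.49.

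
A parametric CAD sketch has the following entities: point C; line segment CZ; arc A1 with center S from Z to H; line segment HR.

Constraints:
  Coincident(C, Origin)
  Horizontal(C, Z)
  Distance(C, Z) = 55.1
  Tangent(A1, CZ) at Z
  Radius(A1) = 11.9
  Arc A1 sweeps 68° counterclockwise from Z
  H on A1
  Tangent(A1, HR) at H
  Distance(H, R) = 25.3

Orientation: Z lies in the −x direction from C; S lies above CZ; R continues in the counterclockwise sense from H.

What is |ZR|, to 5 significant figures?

37.088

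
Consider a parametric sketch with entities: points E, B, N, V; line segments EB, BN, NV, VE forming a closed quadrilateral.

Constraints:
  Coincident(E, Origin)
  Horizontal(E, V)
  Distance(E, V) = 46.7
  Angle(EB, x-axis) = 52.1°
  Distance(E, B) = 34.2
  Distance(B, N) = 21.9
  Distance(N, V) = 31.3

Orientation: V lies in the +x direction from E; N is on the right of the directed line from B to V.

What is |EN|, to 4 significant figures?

16.91

Checks: |BN| = 21.90 ✓; |NV| = 31.30 ✓.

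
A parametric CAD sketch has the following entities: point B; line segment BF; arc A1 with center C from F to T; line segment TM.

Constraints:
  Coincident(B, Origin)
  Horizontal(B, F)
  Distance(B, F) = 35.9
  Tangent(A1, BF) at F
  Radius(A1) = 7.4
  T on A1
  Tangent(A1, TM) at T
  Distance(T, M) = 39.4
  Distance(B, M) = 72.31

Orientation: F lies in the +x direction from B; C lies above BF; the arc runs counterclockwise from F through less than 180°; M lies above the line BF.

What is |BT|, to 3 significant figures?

42.6

B is at the origin; BF is horizontal with |BF| = 35.9 and F on the +x side, so F = (35.9, 0.00). The tangent condition forces CF to be normal to BF, so C = F + (0, 7.4) = (35.9, 7.40). Since CT ⟂ TM (tangency), |CM| = √(7.4² + 39.4²) = 40.1 regardless of where T sits on A1. So M lies on both circle(B, 72.31) and circle(C, 40.1); the above-BF intersection is M = (61.2, 38.5). T is the foot of the tangent from M: T = (42.4, 3.87).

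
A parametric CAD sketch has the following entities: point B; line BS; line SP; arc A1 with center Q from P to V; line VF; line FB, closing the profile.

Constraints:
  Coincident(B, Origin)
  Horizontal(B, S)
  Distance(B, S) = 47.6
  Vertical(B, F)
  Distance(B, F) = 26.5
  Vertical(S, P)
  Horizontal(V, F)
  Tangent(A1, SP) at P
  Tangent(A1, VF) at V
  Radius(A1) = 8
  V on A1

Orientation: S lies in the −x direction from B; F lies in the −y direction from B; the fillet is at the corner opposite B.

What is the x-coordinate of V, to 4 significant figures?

-39.60

B is at the origin; B and S share the same y with |BS| = 47.6 and S on the −x side, so S = (-47.60, 0.000). B and F share the same x with |BF| = 26.5 and F on the −y side, so F = (0.000, -26.50). The virtual corner opposite B is at (-47.60, -26.50). A1 meets SP tangentially, so QP is at right angles to SP and A1 meets VF tangentially, so QV is at right angles to VF, with radius 8.0, so the center Q sits 8.0 in from both sides at Q = (-39.60, -18.50). That places the tangent points at P = (-47.60, -18.50) on SP and V = (-39.60, -26.50) on VF. So V.x = -39.60.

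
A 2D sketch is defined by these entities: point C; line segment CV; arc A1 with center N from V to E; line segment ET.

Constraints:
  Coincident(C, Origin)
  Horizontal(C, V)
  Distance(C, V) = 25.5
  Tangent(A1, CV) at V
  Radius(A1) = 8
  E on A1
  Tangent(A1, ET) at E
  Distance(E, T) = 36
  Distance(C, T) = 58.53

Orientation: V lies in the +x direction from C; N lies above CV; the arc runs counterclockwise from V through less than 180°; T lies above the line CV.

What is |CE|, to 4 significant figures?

33.85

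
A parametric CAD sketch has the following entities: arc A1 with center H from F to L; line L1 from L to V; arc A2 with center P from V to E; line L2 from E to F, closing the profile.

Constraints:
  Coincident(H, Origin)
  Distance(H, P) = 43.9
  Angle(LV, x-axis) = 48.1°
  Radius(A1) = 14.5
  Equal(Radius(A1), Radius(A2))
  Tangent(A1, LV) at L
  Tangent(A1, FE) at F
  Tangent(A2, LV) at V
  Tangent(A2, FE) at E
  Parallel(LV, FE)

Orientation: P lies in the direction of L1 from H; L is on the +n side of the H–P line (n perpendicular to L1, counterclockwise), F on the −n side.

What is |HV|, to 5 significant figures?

46.233

The slot axis is L1's direction at 48.1°, so u = (cos 48.1°, sin 48.1°) = (0.66783, 0.74431) and n = (−sin 48.1°, cos 48.1°) = (-0.74431, 0.66783). H is at the origin and P lies 43.9 along u from H, so P = 43.9·u = (29.318, 32.675). Tangency of A1 to both parallel lines with radius 14.5 puts L and F at H ± 14.5·n: L = (-10.793, 9.6836), F = (10.793, -9.6836). Equal radii place V and E the same way about P: V = P + 14.5·n = (18.525, 42.359), E = P − 14.5·n = (40.110, 22.992). Then |HV| = |V − H| = 46.233.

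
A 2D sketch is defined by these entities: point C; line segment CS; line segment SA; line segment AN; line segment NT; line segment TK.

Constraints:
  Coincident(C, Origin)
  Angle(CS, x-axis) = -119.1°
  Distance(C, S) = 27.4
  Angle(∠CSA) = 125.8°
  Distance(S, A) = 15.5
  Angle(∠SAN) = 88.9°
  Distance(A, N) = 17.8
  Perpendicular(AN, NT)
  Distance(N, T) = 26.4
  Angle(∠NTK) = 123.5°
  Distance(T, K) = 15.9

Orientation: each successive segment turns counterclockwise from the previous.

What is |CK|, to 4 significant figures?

18.73

C is at the origin; CS runs at -119.1° with length 27.4, so S = (-13.33, -23.94). ∠CSA = 125.8° gives SA at -64.90° from the x-axis; with |SA| = 15.5, A = (-6.750, -37.98). ∠SAN = 88.9° gives AN at 26.20° from the x-axis; with |AN| = 17.8, N = (9.221, -30.12). The perpendicularity gives NT at right angles to AN, so NT runs at 116.2°; with |NT| = 26.4, T = (-2.435, -6.431). ∠NTK = 123.5° gives TK at 172.7° from the x-axis; with |TK| = 15.9, K = (-18.21, -4.411). Then |CK| = |K − C| = 18.73.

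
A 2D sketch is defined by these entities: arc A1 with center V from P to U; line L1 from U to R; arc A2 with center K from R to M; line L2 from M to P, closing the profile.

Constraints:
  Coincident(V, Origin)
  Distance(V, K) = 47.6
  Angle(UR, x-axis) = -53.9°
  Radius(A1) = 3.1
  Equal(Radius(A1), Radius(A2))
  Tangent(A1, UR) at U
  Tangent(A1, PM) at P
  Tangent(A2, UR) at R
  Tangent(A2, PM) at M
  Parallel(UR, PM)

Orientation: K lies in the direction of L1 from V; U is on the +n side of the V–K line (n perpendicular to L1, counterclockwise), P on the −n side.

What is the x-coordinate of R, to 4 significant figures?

30.55

The slot axis is L1's direction at -53.9°, so u = (cos -53.9°, sin -53.9°) = (0.5892, -0.8080) and n = (−sin -53.9°, cos -53.9°) = (0.8080, 0.5892). V is at the origin and K lies 47.6 along u from V, so K = 47.6·u = (28.05, -38.46). Tangency of A1 to both parallel lines with radius 3.1 puts U and P at V ± 3.1·n: U = (2.505, 1.827), P = (-2.505, -1.827). Equal radii place R and M the same way about K: R = K + 3.1·n = (30.55, -36.63), M = K − 3.1·n = (25.54, -40.29). So R.x = 30.55.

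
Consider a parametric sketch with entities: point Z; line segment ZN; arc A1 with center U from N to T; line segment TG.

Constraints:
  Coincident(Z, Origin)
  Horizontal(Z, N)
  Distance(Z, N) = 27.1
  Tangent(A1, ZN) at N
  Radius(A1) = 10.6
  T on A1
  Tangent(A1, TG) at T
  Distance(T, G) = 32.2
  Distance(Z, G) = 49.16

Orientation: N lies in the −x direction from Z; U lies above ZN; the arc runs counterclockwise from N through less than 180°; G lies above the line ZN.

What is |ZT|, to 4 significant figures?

20.68

Z is at the origin; ZN is horizontal with |ZN| = 27.1 and N on the −x side, so N = (-27.10, 0.000). Since A1 is tangent to ZN there, UN ⟂ ZN, so U = N + (0, 10.6) = (-27.10, 10.60). Since UT ⟂ TG (tangency), |UG| = √(10.6² + 32.2²) = 33.90 regardless of where T sits on A1. So G lies on both circle(Z, 49.16) and circle(U, 33.90); the above-ZN intersection is G = (-21.77, 44.08). T is the foot of the tangent from G: T = (-16.64, 12.29).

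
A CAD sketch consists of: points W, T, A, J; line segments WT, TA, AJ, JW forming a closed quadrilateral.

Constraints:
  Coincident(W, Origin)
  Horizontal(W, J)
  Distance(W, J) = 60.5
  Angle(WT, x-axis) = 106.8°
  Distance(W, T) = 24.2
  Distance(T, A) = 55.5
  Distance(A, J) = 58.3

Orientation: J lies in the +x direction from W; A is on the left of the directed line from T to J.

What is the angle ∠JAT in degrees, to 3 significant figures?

77.6°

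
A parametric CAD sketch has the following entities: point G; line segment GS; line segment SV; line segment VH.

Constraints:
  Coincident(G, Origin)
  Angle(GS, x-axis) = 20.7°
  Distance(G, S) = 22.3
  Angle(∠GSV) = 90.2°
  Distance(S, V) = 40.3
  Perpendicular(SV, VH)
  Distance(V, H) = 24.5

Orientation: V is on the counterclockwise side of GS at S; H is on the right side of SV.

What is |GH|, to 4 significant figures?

61.81

G is at the origin; GS runs at 20.7° with length 22.3, so S = 22.3·(cos 20.7°, sin 20.7°) = (20.86, 7.882). ∠GSV = 90.2°, so SV runs at 20.7° + (180° − 90.2°) = 110.5° from the x-axis; with |SV| = 40.3, V = S + 40.3·(cos 110.5°, sin 110.5°) = (6.747, 45.63). The perpendicularity gives VH at right angles to SV; with |VH| = 24.5 on the right of SV, H = V + 24.5·(0.9367, 0.3502) = (29.70, 54.21). Then |GH| = |H − G| = 61.81.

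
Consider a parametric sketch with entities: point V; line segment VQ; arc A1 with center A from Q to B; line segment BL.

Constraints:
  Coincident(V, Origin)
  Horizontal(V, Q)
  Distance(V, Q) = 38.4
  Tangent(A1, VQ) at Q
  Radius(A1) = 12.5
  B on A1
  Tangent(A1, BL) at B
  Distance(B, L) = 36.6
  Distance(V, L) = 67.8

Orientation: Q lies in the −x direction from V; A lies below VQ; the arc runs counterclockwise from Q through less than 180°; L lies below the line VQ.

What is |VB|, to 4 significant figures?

52.76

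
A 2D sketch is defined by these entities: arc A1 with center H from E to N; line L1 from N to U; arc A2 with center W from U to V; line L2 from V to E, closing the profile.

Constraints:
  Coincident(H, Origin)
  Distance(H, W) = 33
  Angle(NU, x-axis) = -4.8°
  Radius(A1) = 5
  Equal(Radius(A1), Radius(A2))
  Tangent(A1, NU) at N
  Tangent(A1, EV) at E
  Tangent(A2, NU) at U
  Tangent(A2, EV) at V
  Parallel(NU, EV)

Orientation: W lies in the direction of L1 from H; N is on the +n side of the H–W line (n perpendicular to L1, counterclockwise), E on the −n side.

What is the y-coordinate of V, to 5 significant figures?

-7.7438

Tangency of A1 to both parallel lines with radius 5.0 puts N and E at H ± 5.0·n: N = (0.41839, 4.9825), E = (-0.41839, -4.9825). Equal radii place U and V the same way about W: U = W + 5.0·n = (33.303, 2.2211), V = W − 5.0·n = (32.466, -7.7438). So V.y = -7.7438.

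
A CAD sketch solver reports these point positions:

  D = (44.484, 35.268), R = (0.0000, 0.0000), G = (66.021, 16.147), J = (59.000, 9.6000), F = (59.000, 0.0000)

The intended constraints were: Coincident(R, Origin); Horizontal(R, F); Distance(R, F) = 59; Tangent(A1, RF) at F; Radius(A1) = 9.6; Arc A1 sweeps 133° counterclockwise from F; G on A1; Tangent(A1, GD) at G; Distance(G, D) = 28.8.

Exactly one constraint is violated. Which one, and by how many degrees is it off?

Tangent(A1, GD) at G — off by 5.40°.

R = (0.00, 0.00) ✓; R.y = 0.00, F.y = 0.00 ✓; |RF| = 59.00 ✓; ∠(JF, FR) = 90.00° ✓; |JF| = 9.600 ✓; bearing(J→G) − bearing(J→F) = 133.0° ✓; |JG| = 9.600 ✓; ∠(JG, GD) = 84.60° ✗; |GD| = 28.80 ✓.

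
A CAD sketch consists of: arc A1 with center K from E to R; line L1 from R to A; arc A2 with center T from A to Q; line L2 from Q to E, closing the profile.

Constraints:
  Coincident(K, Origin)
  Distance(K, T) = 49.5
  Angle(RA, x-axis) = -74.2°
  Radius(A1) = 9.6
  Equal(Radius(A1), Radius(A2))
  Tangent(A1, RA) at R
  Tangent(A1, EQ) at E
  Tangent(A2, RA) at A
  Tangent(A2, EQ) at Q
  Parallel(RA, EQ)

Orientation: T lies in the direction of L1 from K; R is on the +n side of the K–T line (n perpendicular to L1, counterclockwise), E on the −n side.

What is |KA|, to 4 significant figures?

50.42

Tangency of A1 to both parallel lines with radius 9.6 puts R and E at K ± 9.6·n: R = (9.237, 2.614), E = (-9.237, -2.614). Equal radii place A and Q the same way about T: A = T + 9.6·n = (22.72, -45.02), Q = T − 9.6·n = (4.241, -50.24). Then |KA| = |A − K| = 50.42.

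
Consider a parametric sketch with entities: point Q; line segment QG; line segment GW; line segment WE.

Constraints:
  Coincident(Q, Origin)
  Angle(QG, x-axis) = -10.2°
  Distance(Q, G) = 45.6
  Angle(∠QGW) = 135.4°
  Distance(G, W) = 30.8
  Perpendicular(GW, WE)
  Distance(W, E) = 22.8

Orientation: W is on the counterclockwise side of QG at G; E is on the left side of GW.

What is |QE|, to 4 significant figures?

63.94

Q is at the origin; QG runs at -10.2° with length 45.6, so G = 45.6·(cos -10.2°, sin -10.2°) = (44.88, -8.075). ∠QGW = 135.4°, so GW runs at -10.2° + (180° − 135.4°) = 34.40° from the x-axis; with |GW| = 30.8, W = G + 30.8·(cos 34.40°, sin 34.40°) = (70.29, 9.326). GW is perpendicular to WE; with |WE| = 22.8 on the left of GW, E = W + 22.8·(-0.5650, 0.8251) = (57.41, 28.14). Then |QE| = |E − Q| = 63.94.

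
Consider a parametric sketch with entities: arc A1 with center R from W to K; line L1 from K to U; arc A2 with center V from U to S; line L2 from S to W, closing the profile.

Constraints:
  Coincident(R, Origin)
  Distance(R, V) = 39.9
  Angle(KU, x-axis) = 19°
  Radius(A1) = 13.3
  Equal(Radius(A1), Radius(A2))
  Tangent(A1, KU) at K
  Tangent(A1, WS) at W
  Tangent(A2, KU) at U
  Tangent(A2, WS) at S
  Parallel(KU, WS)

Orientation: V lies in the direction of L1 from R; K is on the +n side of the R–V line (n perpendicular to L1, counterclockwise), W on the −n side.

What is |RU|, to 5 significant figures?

42.058

The slot axis is L1's direction at 19.0°, so u = (cos 19.0°, sin 19.0°) = (0.94552, 0.32557) and n = (−sin 19.0°, cos 19.0°) = (-0.32557, 0.94552). R is at the origin and V lies 39.9 along u from R, so V = 39.9·u = (37.726, 12.990). Tangency of A1 to both parallel lines with radius 13.3 puts K and W at R ± 13.3·n: K = (-4.3301, 12.575), W = (4.3301, -12.575). Equal radii place U and S the same way about V: U = V + 13.3·n = (33.396, 25.566), S = V − 13.3·n = (42.056, 0.41477). Then |RU| = |U − R| = 42.058.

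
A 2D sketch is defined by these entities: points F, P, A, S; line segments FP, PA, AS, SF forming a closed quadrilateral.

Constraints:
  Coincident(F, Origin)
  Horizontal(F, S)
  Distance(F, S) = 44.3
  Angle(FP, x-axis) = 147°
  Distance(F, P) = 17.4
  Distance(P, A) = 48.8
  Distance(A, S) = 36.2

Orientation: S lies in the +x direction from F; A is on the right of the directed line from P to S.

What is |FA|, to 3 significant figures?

32.1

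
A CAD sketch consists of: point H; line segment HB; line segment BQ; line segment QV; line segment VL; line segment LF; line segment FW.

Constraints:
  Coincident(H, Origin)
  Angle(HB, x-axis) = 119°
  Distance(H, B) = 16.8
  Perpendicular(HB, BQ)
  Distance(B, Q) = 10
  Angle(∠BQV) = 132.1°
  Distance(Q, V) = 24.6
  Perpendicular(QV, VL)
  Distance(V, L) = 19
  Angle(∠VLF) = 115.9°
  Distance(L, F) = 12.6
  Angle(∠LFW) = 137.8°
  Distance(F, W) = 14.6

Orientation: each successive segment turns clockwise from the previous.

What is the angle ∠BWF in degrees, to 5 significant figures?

130.94°

H is at the origin; HB runs at 119.0° with length 16.8, so B = (-8.1448, 14.694). The perpendicularity gives BQ at right angles to HB, so BQ runs at 29.000°; with |BQ| = 10.0, Q = (0.60140, 19.542). ∠BQV = 132.1° gives QV at -18.900° from the x-axis; with |QV| = 24.6, V = (23.875, 11.573). QV is perpendicular to VL, so VL runs at -108.90°; with |VL| = 19.0, L = (17.721, -6.4023). ∠VLF = 115.9° gives LF at -173.00° from the x-axis; with |LF| = 12.6, F = (5.2146, -7.9378). ∠LFW = 137.8° gives FW at 144.80° from the x-axis; with |FW| = 14.6, W = (-6.7157, 0.47808). Then cos ∠BWF = WB·WF / (|WB||WF|), giving 130.94°.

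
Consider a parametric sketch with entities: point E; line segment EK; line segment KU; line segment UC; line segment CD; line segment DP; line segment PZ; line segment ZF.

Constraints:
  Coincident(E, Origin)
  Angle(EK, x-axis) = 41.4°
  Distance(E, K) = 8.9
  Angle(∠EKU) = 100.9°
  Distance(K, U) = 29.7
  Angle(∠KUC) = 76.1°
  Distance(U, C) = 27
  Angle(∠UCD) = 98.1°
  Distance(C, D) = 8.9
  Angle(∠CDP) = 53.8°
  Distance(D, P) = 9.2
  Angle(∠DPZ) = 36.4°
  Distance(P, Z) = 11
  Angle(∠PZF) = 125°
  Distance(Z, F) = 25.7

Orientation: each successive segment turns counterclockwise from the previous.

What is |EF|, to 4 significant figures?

33.32

∠DPZ = 36.4° gives PZ at -143.9° from the x-axis; with |PZ| = 11.0, Z = (-28.54, 7.705). ∠PZF = 125.0° gives ZF at -88.90° from the x-axis; with |ZF| = 25.7, F = (-28.05, -17.99). Then |EF| = |F − E| = 33.32.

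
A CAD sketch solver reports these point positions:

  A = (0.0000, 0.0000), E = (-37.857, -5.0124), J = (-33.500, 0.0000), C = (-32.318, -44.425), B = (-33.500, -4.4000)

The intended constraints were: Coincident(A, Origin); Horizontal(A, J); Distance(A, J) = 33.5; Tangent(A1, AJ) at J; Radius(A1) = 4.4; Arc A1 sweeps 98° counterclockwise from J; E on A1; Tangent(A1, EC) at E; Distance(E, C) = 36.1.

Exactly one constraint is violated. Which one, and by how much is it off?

Distance(E, C) = 36.1 — off by 3.70.

A = (0.00, 0.00) ✓; A.y = 0.00, J.y = 0.00 ✓; |AJ| = 33.50 ✓; ∠(BJ, JA) = 90.00° ✓; |BJ| = 4.400 ✓; bearing(B→E) − bearing(B→J) = 98.00° ✓; |BE| = 4.400 ✓; ∠(BE, EC) = 90.00° ✓; |EC| = 39.80 ✗.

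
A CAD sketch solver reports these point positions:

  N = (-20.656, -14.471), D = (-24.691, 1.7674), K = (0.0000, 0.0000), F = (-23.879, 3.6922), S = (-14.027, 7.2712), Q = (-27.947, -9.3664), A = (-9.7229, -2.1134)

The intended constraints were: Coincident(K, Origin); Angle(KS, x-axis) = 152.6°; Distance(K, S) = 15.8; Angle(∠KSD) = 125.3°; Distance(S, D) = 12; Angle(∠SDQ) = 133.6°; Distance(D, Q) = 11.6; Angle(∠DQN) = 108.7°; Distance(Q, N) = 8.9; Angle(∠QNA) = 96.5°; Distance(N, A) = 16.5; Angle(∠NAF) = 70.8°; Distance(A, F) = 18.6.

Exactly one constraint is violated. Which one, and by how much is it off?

Distance(A, F) = 18.6 — off by 3.30.

K = (0.00, 0.00) ✓; KS at 152.6° ✓; |KS| = 15.80 ✓; ∠KSD = 125.3° ✓; |SD| = 12.00 ✓; ∠SDQ = 133.6° ✓; |DQ| = 11.60 ✓; ∠DQN = 108.7° ✓; |QN| = 8.900 ✓; ∠QNA = 96.50° ✓; |NA| = 16.50 ✓; ∠NAF = 70.80° ✓; |AF| = 15.30 ✗.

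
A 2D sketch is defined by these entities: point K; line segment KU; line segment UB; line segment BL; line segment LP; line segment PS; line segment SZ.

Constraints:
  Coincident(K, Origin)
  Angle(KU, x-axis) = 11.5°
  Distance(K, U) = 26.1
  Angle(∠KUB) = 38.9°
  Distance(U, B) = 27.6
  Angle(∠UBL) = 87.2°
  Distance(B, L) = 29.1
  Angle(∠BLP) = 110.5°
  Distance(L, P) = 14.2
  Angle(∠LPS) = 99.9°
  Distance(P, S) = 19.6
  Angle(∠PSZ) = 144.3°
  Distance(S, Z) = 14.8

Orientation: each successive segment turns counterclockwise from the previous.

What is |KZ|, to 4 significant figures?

20.99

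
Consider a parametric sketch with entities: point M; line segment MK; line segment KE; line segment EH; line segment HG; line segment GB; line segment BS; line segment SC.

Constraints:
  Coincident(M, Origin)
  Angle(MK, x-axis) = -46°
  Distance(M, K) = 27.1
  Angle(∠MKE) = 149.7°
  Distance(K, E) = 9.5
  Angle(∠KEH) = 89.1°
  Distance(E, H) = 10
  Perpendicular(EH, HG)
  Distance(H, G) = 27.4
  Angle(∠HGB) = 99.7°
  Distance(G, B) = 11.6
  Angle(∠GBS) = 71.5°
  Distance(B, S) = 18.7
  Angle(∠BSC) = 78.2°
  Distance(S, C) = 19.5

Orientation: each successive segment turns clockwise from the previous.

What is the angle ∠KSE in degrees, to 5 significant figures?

35.404°

M is at the origin; MK runs at -46.0° with length 27.1, so K = (18.825, -19.494). ∠MKE = 149.7° gives KE at -76.300° from the x-axis; with |KE| = 9.5, E = (21.075, -28.724). ∠KEH = 89.1° gives EH at -167.20° from the x-axis; with |EH| = 10.0, H = (11.324, -30.939). EH ⟂ HG, so HG runs at 102.80°; with |HG| = 27.4, G = (5.2533, -4.2202). ∠HGB = 99.7° gives GB at 22.500° from the x-axis; with |GB| = 11.6, B = (15.970, 0.21891). ∠GBS = 71.5° gives BS at -86.000° from the x-axis; with |BS| = 18.7, S = (17.275, -18.436). Then cos ∠KSE = SK·SE / (|SK||SE|), giving 35.404°.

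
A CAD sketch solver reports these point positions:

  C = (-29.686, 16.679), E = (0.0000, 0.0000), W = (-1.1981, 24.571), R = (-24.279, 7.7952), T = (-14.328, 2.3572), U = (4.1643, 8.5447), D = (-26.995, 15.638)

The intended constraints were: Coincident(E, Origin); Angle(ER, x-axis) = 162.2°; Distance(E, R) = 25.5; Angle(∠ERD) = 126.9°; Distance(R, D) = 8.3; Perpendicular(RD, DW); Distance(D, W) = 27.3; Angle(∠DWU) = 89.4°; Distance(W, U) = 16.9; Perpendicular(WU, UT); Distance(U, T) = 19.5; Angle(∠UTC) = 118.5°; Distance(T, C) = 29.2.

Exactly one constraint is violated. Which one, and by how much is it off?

Distance(T, C) = 29.2 — off by 8.20.

E = (0.00, 0.00) ✓; ER at 162.2° ✓; |ER| = 25.50 ✓; ∠ERD = 126.9° ✓; |RD| = 8.300 ✓; ∠(RD, DW) = 90.00° ✓; |DW| = 27.30 ✓; ∠DWU = 89.40° ✓; |WU| = 16.90 ✓; ∠(WU, UT) = 90.00° ✓; |UT| = 19.50 ✓; ∠UTC = 118.5° ✓; |TC| = 21.00 ✗.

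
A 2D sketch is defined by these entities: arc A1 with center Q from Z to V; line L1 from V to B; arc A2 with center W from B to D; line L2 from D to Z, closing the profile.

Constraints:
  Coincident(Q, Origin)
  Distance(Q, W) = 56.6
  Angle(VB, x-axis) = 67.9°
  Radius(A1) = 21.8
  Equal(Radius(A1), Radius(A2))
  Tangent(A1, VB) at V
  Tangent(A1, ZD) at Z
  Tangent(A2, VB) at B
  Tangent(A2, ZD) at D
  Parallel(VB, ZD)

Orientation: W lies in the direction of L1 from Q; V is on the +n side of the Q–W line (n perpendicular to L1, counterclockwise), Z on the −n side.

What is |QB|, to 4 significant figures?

60.65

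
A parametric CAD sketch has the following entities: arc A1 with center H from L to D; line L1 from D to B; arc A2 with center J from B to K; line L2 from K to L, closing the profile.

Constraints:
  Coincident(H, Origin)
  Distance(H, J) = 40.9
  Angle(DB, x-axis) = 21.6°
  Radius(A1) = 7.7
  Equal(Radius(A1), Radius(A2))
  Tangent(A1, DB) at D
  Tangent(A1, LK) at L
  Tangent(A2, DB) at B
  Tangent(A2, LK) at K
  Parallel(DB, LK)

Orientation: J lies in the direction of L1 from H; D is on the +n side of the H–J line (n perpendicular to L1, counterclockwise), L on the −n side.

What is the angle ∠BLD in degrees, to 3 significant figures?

69.4°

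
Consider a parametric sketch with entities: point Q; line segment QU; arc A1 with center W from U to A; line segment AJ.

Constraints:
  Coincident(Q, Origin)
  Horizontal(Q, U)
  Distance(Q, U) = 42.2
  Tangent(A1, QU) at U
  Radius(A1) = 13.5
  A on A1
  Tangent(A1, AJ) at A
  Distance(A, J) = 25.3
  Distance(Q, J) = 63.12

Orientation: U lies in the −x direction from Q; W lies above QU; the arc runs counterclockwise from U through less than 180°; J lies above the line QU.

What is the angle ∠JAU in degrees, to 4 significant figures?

115.8°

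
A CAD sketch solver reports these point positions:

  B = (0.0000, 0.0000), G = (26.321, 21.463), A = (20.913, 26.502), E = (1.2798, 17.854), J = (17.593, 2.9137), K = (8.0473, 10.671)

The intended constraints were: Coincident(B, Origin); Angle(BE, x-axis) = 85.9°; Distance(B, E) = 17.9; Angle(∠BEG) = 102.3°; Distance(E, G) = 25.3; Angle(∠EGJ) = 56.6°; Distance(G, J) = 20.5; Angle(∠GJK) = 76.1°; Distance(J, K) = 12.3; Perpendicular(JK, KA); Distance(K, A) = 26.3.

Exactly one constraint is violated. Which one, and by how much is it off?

Distance(K, A) = 26.3 — off by 5.90.

B = (0.00, 0.00) ✓; BE at 85.90° ✓; |BE| = 17.90 ✓; ∠BEG = 102.3° ✓; |EG| = 25.30 ✓; ∠EGJ = 56.60° ✓; |GJ| = 20.50 ✓; ∠GJK = 76.10° ✓; |JK| = 12.30 ✓; ∠(JK, KA) = 90.00° ✓; |KA| = 20.40 ✗.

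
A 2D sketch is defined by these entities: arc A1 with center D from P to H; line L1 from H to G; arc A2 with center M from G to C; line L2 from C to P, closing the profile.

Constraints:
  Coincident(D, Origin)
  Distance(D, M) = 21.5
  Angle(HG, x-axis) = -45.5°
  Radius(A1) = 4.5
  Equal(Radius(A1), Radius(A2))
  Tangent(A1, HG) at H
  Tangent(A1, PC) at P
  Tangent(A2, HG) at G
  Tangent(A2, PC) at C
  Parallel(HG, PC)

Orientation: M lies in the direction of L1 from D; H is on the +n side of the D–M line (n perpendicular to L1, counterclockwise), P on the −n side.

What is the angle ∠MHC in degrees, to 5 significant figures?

10.893°

Tangency of A1 to both parallel lines with radius 4.5 puts H and P at D ± 4.5·n: H = (3.2096, 3.1541), P = (-3.2096, -3.1541). Equal radii place G and C the same way about M: G = M + 4.5·n = (18.279, -12.181), C = M − 4.5·n = (11.860, -18.489). Then cos ∠MHC = HM·HC / (|HM||HC|), giving 10.893°.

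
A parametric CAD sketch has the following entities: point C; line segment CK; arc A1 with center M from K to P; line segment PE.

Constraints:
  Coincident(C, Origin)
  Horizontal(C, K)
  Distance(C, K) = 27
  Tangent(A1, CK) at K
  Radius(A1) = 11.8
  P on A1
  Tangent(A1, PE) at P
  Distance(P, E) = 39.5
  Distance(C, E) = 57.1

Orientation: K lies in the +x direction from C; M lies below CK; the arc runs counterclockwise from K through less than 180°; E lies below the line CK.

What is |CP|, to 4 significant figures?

20.63

C is at the origin; CK is horizontal with |CK| = 27.0 and K on the +x side, so K = (27.00, 0.000). Since A1 is tangent to CK there, MK ⟂ CK, so M = K + (0, -11.8) = (27.00, -11.80). Since MP ⟂ PE (tangency), |ME| = √(11.8² + 39.5²) = 41.22 regardless of where P sits on A1. So E lies on both circle(C, 57.1) and circle(M, 41.22); the below-CK intersection is E = (21.95, -52.71). P is the foot of the tangent from E: P = (15.36, -13.77).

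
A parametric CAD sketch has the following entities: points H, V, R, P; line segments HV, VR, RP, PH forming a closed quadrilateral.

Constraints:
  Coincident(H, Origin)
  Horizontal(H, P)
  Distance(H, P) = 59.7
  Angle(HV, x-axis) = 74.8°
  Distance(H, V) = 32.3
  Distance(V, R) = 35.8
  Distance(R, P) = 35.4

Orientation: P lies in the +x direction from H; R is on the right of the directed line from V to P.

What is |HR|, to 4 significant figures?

24.33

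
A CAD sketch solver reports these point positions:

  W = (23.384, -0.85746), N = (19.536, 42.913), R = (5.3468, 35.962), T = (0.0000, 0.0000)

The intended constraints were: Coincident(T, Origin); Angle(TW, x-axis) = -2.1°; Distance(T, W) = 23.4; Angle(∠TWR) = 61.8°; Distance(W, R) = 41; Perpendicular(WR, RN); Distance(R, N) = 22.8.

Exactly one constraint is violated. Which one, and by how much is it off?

Distance(R, N) = 22.8 — off by 7.00.

T = (0.00, 0.00) ✓; TW at -2.100° ✓; |TW| = 23.40 ✓; ∠TWR = 61.80° ✓; |WR| = 41.00 ✓; ∠(WR, RN) = 90.00° ✓; |RN| = 15.80 ✗.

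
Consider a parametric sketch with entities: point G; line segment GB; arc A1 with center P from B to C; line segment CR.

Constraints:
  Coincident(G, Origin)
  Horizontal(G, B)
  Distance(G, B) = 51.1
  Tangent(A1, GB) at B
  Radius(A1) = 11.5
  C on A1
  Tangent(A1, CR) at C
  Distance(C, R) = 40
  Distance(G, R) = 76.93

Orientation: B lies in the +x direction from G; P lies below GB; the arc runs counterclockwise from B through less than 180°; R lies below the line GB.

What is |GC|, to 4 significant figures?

43.51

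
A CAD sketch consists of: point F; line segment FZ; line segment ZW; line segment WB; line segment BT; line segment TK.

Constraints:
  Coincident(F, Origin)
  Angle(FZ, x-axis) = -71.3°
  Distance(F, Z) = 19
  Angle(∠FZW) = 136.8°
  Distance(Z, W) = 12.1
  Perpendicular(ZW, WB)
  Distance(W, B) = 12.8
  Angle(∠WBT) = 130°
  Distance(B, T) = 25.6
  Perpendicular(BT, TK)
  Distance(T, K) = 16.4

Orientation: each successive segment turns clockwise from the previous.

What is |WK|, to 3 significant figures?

34.5

F is at the origin; FZ runs at -71.3° with length 19.0, so Z = (6.09, -18.0). ∠FZW = 136.8° gives ZW at -114° from the x-axis; with |ZW| = 12.1, W = (1.07, -29.0). The perpendicularity gives WB at right angles to ZW, so WB runs at 156°; with |WB| = 12.8, B = (-10.6, -23.7). ∠WBT = 130.0° gives BT at 106° from the x-axis; with |BT| = 25.6, T = (-17.4, 0.969). The perpendicularity gives TK at right angles to BT, so TK runs at 15.5°; with |TK| = 16.4, K = (-1.61, 5.35). Then |WK| = |K − W| = 34.5.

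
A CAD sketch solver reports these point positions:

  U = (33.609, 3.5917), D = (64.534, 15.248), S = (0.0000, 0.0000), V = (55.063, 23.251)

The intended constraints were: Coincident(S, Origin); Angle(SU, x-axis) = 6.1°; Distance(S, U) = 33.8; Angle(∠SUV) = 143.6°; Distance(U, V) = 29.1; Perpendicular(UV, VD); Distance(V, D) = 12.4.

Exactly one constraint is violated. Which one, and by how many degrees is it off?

Perpendicular(UV, VD) — off by 7.30°.

S = (0.00, 0.00) ✓; SU at 6.100° ✓; |SU| = 33.80 ✓; ∠SUV = 143.6° ✓; |UV| = 29.10 ✓; ∠(UV, VD) = 82.70° ✗; |VD| = 12.40 ✓.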